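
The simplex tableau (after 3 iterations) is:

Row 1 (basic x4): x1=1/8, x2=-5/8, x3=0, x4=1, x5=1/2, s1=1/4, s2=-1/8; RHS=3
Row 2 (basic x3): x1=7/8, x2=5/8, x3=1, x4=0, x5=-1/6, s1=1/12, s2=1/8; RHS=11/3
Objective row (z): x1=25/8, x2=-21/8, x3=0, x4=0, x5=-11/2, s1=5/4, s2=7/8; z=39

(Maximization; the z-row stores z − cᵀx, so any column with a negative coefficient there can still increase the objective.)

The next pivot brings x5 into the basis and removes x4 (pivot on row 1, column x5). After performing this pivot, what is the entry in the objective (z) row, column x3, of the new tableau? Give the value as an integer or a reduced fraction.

Pivot element is row 1, column x5: 1/2.
Normalize row 1: new (row 1, x3) = 0/(1/2) = 0.
z-row ← z-row − (-11/2)·(new row 1): 0 − (-11/2)·0 = 0.

0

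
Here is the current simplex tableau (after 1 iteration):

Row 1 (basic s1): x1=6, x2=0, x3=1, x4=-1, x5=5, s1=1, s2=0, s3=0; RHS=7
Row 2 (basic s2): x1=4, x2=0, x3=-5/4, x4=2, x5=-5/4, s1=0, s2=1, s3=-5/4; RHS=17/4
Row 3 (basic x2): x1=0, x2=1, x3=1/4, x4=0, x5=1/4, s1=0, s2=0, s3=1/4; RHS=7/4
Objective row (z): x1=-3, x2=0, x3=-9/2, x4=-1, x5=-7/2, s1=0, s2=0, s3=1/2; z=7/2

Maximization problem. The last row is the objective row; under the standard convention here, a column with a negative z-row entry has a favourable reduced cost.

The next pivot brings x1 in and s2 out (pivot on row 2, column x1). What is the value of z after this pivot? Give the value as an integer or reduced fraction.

Minimum ratio for x1: (17/4)/4 = 17/16.
z changes by −(z-row coeff of x1)·ratio = −(-3)·(17/16) = 51/16.
New z = 7/2 + (51/16) = 107/16.

107/16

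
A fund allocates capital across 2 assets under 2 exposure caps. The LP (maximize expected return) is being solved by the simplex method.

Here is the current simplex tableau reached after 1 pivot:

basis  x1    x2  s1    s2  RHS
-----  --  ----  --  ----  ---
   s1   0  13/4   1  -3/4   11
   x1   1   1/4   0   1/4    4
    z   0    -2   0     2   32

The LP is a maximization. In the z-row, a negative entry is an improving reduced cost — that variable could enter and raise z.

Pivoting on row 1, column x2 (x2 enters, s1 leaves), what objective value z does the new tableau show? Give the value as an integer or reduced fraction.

Minimum ratio for x2: 11/(13/4) = 44/13.
z changes by −(z-row coeff of x2)·ratio = −(-2)·(44/13) = 88/13.
New z = 32 + (88/13) = 504/13.

504/13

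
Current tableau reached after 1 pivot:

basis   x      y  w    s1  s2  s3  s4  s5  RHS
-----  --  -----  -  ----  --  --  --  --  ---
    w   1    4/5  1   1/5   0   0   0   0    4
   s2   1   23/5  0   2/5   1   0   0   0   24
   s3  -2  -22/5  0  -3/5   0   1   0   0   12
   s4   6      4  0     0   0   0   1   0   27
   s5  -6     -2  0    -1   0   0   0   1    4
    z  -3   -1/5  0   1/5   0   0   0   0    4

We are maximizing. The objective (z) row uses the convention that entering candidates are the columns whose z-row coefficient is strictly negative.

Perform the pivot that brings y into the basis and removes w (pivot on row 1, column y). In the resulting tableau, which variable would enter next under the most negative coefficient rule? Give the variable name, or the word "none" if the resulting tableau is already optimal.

Pivot element 4/5. New z-row = old z-row − (-1/5)·(row 1/(4/5)).
Updated z-row coefficients: x: -11/4, y: 0, w: 1/4, s1: 1/4, s2: 0, s3: 0, s4: 0, s5: 0.
The most negative is -11/4 in column x, so x would enter next.

x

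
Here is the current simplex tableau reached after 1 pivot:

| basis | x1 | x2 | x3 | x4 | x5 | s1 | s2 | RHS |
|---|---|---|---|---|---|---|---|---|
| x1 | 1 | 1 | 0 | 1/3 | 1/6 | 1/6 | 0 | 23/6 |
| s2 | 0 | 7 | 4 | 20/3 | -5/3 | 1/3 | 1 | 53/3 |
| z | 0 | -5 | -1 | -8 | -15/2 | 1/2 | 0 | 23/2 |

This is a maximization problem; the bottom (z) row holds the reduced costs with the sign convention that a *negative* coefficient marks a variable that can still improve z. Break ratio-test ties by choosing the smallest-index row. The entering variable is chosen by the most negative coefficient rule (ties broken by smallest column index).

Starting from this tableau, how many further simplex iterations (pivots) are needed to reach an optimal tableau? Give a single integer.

3

pivot: x4 in, s2 out → z = 327/10
pivot: x5 in, x1 out → z = 724/5
pivot: x3 in, x4 out → z = 198
No improving column remains; optimal.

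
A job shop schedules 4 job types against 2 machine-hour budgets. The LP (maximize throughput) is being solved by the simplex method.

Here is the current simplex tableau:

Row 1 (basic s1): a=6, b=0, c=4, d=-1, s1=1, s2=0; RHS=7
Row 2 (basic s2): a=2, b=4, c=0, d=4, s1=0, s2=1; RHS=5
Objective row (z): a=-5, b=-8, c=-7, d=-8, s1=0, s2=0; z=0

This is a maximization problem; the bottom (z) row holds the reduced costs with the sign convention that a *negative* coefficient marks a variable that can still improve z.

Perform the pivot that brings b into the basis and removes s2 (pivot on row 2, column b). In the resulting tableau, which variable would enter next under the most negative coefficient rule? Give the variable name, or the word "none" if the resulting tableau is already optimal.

Pivot element 4. New z-row = old z-row − (-8)·(row 2/4).
Updated z-row coefficients: a: -1, b: 0, c: -7, d: 0, s1: 0, s2: 2.
The most negative is -7 in column c, so c would enter next.

c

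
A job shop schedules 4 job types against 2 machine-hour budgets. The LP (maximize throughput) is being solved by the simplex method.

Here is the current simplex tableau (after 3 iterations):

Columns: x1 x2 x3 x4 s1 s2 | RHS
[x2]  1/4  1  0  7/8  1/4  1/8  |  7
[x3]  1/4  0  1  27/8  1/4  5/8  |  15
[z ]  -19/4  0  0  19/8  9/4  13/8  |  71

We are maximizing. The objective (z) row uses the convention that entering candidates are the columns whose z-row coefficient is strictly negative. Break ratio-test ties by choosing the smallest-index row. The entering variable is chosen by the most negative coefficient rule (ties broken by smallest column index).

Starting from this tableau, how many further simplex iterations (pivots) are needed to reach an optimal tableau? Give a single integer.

pivot: x1 in, x2 out → z = 204
No improving column remains; optimal.

1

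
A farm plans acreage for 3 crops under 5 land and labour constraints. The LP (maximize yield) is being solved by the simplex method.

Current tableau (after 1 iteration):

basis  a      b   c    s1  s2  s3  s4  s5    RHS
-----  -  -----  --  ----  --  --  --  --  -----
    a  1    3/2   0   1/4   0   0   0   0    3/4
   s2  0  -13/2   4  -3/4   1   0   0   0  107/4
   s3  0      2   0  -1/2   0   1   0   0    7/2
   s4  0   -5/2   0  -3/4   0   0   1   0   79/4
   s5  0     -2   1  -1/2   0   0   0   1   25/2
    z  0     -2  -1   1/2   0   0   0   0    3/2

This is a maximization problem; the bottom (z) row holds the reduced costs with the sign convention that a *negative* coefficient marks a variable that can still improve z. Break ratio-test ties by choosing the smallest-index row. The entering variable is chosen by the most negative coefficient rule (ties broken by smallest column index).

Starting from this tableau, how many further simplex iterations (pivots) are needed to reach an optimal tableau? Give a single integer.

pivot: b in, a out → z = 5/2
pivot: c in, s2 out → z = 10
No improving column remains; optimal.

2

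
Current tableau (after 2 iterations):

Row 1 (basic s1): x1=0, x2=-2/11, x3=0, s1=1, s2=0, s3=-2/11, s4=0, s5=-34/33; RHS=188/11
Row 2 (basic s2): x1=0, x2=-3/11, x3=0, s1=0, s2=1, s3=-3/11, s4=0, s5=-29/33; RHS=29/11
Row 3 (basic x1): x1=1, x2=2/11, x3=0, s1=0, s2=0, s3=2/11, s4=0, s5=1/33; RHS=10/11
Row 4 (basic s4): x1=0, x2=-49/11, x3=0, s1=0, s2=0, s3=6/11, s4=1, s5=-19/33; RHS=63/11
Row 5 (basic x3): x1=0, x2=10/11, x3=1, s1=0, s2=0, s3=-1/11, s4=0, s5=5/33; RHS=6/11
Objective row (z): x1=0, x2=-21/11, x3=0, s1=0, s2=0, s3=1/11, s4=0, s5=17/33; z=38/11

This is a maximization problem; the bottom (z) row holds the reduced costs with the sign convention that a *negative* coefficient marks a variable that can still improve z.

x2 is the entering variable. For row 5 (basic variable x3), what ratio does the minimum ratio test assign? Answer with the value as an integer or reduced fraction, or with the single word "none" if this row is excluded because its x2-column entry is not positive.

3/5

Ratio = RHS / (x2 entry) = (6/11) / (10/11) = 3/5.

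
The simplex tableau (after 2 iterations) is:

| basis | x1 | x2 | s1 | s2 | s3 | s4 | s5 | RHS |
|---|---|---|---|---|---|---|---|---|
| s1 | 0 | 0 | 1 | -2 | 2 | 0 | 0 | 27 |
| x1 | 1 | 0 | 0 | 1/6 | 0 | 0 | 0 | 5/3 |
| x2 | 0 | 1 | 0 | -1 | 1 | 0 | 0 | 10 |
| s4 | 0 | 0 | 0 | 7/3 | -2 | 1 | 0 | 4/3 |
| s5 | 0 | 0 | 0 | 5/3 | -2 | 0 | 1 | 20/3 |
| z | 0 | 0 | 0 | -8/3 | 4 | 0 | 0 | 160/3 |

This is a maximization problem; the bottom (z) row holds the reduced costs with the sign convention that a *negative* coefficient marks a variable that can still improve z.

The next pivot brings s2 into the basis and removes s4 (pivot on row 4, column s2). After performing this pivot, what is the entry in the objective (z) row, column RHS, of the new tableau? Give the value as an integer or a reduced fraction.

384/7

Pivot element is row 4, column s2: 7/3.
Normalize row 4: new (row 4, RHS) = (4/3)/(7/3) = 4/7.
z-row ← z-row − (-8/3)·(new row 4): 160/3 − (-8/3)·(4/7) = 384/7.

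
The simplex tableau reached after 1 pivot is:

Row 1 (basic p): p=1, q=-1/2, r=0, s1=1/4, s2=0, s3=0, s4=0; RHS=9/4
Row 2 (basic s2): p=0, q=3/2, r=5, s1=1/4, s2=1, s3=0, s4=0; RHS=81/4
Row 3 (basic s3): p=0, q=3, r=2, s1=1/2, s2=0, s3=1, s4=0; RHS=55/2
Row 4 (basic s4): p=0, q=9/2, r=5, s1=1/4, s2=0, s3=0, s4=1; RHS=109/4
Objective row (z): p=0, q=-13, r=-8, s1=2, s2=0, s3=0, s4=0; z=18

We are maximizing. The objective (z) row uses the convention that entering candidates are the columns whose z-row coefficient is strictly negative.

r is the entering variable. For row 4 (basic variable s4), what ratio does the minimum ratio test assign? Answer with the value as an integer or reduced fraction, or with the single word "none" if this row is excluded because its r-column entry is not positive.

109/20

Ratio = RHS / (r entry) = (109/4) / 5 = 109/20.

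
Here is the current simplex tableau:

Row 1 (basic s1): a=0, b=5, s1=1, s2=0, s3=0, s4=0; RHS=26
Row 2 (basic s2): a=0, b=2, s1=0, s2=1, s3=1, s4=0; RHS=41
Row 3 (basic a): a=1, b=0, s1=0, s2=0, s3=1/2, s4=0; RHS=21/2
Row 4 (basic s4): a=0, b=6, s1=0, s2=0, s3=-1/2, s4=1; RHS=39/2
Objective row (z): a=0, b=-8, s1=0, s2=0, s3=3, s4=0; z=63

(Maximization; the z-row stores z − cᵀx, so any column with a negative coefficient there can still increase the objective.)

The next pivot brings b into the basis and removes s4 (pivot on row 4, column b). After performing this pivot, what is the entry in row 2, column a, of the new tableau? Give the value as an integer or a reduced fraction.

0

Pivot element is row 4, column b: 6.
Normalize row 4: new (row 4, a) = 0/6 = 0.
row 2 ← row 2 − 2·(new row 4): 0 − 2·0 = 0.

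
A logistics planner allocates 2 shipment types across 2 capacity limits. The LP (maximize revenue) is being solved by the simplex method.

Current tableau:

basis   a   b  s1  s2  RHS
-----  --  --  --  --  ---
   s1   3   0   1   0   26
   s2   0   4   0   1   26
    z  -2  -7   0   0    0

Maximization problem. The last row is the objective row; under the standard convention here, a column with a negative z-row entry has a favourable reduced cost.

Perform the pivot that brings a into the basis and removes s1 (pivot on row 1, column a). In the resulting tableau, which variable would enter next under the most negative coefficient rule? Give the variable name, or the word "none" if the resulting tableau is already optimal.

Pivot element 3. New z-row = old z-row − (-2)·(row 1/3).
Updated z-row coefficients: a: 0, b: -7, s1: 2/3, s2: 0.
The most negative is -7 in column b, so b would enter next.

b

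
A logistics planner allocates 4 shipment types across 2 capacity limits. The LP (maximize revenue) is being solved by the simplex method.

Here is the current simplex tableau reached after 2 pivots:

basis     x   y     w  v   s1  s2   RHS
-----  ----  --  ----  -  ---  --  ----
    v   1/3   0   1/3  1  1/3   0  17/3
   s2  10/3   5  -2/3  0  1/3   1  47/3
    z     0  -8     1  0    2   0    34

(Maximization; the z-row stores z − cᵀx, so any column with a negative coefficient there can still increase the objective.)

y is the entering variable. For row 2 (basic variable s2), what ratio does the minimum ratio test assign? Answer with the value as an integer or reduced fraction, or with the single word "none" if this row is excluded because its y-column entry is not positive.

47/15

Ratio = RHS / (y entry) = (47/3) / 5 = 47/15.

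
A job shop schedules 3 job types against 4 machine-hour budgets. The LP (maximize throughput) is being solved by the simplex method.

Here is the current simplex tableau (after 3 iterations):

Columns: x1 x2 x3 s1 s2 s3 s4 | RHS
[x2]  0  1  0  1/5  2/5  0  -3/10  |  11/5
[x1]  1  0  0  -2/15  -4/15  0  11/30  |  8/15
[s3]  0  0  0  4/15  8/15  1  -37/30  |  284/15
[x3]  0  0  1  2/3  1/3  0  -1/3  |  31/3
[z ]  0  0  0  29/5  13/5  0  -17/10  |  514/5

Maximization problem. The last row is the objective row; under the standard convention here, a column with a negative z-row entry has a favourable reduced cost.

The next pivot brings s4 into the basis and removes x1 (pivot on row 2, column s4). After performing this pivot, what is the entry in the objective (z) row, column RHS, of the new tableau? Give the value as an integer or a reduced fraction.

Pivot element is row 2, column s4: 11/30.
Normalize row 2: new (row 2, RHS) = (8/15)/(11/30) = 16/11.
z-row ← z-row − (-17/10)·(new row 2): 514/5 − (-17/10)·(16/11) = 1158/11.

1158/11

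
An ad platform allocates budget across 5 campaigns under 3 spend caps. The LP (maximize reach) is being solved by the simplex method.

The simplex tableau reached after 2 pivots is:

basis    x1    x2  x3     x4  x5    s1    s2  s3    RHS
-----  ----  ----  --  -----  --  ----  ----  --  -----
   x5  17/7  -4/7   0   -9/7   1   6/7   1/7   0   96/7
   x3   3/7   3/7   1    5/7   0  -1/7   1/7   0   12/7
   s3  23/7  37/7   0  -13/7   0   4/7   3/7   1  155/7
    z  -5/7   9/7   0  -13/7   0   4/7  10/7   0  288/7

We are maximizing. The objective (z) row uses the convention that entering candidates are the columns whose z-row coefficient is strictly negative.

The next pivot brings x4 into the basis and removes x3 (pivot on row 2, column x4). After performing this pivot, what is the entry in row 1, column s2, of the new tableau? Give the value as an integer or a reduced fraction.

2/5

Pivot element is row 2, column x4: 5/7.
Normalize row 2: new (row 2, s2) = (1/7)/(5/7) = 1/5.
row 1 ← row 1 − (-9/7)·(new row 2): 1/7 − (-9/7)·(1/5) = 2/5.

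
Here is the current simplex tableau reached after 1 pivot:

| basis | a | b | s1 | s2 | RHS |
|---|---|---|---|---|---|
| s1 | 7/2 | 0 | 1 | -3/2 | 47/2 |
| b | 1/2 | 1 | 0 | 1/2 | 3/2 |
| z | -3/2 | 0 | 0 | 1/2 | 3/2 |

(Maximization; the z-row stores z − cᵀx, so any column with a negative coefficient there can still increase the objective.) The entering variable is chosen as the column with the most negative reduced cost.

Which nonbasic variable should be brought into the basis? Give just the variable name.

a

Objective-row coefficients: a: -3/2, b: 0, s1: 0, s2: 1/2.
The most negative is -3/2 in column a, so a enters.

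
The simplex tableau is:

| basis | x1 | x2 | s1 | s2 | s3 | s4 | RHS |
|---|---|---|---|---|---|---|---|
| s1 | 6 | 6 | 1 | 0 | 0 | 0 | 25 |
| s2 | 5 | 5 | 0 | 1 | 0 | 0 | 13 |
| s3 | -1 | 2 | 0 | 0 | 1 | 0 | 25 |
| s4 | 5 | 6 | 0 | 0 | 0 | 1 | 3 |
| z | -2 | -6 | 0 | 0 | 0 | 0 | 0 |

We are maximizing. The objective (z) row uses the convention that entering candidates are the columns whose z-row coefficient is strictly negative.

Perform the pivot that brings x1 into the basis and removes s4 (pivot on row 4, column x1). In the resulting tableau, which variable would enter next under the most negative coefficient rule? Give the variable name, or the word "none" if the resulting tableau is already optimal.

Pivot element 5. New z-row = old z-row − (-2)·(row 4/5).
Updated z-row coefficients: x1: 0, x2: -18/5, s1: 0, s2: 0, s3: 0, s4: 2/5.
The most negative is -18/5 in column x2, so x2 would enter next.

x2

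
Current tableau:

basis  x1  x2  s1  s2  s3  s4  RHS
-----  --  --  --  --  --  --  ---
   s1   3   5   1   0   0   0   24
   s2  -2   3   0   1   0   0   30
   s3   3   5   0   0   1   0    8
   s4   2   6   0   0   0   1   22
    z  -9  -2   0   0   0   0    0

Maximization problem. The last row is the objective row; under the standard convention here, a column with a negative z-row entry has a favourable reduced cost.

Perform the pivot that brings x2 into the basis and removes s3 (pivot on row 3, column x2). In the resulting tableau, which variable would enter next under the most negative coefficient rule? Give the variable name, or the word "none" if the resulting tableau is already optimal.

Pivot element 5. New z-row = old z-row − (-2)·(row 3/5).
Updated z-row coefficients: x1: -39/5, x2: 0, s1: 0, s2: 0, s3: 2/5, s4: 0.
The most negative is -39/5 in column x1, so x1 would enter next.

x1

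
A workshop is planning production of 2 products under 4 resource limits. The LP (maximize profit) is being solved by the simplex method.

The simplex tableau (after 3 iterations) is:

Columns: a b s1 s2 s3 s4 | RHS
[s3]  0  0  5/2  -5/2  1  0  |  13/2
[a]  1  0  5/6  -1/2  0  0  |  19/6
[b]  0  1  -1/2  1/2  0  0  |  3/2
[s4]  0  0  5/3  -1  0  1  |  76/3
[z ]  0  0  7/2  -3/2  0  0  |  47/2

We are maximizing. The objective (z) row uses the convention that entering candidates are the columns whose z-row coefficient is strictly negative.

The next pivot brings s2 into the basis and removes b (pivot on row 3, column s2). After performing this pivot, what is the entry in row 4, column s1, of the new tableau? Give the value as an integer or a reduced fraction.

2/3

Pivot element is row 3, column s2: 1/2.
Normalize row 3: new (row 3, s1) = (-1/2)/(1/2) = -1.
row 4 ← row 4 − (-1)·(new row 3): 5/3 − (-1)·(-1) = 2/3.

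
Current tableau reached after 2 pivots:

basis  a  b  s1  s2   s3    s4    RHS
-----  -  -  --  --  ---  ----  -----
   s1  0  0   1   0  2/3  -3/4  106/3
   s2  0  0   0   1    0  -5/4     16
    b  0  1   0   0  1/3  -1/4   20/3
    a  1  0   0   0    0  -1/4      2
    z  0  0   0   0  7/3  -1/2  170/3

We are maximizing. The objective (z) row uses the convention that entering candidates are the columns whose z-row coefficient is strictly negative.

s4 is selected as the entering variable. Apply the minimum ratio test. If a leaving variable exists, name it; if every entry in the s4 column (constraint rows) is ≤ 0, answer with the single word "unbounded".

unbounded

s4-column entries: row 1: -3/4, row 2: -5/4, row 3: -1/4, row 4: -1/4. All ≤ 0, so s4 can increase without bound; the LP is unbounded in this direction.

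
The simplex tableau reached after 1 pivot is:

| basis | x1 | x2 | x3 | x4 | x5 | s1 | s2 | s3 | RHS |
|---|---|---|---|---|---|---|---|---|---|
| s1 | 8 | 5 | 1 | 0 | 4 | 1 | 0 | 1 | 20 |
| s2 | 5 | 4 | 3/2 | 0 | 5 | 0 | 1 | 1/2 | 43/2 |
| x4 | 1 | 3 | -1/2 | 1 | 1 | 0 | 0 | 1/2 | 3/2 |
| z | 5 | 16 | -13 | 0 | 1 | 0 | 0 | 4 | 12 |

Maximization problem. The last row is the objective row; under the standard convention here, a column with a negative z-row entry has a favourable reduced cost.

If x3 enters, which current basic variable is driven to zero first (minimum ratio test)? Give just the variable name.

s2

Ratios: row 1 (s1): 20/1 = 20; row 2 (s2): (43/2)/(3/2) = 43/3; row 3 (x4): entry -1/2 ≤ 0, skip.
Minimum ratio 43/3 is in the s2 row, so s2 leaves.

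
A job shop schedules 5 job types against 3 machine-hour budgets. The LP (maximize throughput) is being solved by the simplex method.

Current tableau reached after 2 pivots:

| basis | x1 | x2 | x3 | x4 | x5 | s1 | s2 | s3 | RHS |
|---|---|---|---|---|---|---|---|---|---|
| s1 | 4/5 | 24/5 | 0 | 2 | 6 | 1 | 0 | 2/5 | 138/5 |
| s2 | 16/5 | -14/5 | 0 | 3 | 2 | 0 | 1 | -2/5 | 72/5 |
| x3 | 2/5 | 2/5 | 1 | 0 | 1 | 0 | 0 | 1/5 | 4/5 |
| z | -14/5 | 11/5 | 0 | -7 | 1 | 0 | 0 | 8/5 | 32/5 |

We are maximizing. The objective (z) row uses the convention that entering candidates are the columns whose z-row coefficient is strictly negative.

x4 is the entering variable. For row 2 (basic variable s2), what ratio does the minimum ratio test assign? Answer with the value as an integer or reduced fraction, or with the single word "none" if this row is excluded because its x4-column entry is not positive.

Ratio = RHS / (x4 entry) = (72/5) / 3 = 24/5.

24/5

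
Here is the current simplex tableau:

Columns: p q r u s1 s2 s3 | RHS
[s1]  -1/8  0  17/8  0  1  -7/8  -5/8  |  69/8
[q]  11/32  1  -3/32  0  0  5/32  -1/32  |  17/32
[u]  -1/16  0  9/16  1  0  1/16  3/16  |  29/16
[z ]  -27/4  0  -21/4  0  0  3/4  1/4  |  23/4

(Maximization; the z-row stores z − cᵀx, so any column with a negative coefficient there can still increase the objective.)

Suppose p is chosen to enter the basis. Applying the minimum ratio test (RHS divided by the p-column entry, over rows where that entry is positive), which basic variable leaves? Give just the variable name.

q

Ratios: row 1 (s1): entry -1/8 ≤ 0, skip; row 2 (q): (17/32)/(11/32) = 17/11; row 3 (u): entry -1/16 ≤ 0, skip.
Minimum ratio 17/11 is in the q row, so q leaves.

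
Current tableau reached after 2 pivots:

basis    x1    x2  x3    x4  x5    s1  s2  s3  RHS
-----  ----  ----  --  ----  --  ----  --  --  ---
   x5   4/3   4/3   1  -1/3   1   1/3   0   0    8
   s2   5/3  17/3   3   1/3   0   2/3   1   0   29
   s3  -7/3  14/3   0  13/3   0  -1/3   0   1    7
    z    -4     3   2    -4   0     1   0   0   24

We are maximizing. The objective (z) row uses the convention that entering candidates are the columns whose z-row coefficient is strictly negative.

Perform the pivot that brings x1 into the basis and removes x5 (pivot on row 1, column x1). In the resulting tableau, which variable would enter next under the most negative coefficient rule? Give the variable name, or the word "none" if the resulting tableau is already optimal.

Pivot element 4/3. New z-row = old z-row − (-4)·(row 1/(4/3)).
Updated z-row coefficients: x1: 0, x2: 7, x3: 5, x4: -5, x5: 3, s1: 2, s2: 0, s3: 0.
The most negative is -5 in column x4, so x4 would enter next.

x4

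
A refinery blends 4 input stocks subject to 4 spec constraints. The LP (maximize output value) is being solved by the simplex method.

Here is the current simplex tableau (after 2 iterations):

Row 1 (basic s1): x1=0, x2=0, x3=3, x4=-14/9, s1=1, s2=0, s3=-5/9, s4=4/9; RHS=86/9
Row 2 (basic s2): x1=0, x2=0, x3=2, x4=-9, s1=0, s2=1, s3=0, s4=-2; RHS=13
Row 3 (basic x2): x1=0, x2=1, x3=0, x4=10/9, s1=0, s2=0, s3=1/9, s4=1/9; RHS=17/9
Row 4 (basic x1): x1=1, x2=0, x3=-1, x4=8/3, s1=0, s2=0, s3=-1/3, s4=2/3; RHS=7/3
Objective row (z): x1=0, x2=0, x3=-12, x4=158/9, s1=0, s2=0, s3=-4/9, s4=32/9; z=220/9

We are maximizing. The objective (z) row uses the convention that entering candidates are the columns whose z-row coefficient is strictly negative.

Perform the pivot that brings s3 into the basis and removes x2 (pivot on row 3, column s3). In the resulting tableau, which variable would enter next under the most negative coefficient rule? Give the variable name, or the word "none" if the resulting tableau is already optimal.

x3

Pivot element 1/9. New z-row = old z-row − (-4/9)·(row 3/(1/9)).
Updated z-row coefficients: x1: 0, x2: 4, x3: -12, x4: 22, s1: 0, s2: 0, s3: 0, s4: 4.
The most negative is -12 in column x3, so x3 would enter next.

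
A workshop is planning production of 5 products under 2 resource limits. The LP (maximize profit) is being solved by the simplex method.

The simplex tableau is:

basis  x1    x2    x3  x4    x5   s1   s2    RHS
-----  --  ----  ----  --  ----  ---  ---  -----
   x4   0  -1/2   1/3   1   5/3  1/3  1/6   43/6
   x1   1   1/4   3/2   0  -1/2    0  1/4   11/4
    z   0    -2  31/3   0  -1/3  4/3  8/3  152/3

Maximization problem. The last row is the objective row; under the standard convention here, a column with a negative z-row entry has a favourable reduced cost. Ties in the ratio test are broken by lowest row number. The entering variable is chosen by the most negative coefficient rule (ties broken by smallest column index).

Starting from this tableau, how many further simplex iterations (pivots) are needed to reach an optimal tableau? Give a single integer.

pivot: x2 in, x1 out → z = 218/3
pivot: x5 in, x4 out → z = 155
No improving column remains; optimal.

2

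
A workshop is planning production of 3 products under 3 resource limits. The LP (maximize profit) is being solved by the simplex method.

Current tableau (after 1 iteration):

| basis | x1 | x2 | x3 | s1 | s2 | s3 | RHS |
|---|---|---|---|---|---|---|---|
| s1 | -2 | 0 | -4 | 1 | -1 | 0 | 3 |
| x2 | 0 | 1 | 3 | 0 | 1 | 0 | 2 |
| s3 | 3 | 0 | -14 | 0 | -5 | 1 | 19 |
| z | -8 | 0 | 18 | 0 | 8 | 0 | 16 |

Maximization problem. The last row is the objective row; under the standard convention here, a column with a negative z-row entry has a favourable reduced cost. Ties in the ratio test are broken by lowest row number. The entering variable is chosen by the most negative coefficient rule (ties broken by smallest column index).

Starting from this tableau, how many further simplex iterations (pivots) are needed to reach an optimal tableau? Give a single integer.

2

pivot: x1 in, s3 out → z = 200/3
pivot: x3 in, x2 out → z = 716/9
No improving column remains; optimal.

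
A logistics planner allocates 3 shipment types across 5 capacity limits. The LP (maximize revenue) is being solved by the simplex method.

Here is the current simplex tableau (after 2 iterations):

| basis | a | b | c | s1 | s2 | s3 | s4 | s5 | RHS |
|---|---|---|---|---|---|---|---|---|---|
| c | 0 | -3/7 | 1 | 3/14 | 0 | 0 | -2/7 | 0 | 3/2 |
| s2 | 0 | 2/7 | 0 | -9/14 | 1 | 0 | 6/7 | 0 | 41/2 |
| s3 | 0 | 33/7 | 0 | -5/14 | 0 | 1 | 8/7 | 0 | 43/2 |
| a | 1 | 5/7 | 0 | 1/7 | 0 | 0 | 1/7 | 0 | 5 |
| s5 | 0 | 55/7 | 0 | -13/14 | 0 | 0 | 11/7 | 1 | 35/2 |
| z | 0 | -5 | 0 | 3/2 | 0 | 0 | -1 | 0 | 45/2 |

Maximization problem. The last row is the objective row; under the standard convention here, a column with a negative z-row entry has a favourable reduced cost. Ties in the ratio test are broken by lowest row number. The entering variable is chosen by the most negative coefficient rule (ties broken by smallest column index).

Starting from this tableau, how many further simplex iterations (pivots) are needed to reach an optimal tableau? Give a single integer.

1

pivot: b in, s5 out → z = 370/11
No improving column remains; optimal.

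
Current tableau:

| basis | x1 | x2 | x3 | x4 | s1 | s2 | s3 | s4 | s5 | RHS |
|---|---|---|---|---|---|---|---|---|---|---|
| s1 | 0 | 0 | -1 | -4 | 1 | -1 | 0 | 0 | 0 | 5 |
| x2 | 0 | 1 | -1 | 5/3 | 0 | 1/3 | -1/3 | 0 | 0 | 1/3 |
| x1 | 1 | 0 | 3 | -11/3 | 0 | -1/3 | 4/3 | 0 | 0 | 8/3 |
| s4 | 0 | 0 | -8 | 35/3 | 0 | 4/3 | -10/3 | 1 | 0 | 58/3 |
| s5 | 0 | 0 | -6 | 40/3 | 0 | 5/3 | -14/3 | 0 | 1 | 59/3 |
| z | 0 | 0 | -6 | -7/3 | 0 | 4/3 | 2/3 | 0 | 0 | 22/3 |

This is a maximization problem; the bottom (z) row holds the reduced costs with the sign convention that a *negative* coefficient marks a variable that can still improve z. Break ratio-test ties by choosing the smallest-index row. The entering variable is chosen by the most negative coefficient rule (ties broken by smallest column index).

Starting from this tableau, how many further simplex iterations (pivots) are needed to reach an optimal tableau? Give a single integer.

pivot: x3 in, x1 out → z = 38/3
pivot: x4 in, x2 out → z = 157/4
No improving column remains; optimal.

2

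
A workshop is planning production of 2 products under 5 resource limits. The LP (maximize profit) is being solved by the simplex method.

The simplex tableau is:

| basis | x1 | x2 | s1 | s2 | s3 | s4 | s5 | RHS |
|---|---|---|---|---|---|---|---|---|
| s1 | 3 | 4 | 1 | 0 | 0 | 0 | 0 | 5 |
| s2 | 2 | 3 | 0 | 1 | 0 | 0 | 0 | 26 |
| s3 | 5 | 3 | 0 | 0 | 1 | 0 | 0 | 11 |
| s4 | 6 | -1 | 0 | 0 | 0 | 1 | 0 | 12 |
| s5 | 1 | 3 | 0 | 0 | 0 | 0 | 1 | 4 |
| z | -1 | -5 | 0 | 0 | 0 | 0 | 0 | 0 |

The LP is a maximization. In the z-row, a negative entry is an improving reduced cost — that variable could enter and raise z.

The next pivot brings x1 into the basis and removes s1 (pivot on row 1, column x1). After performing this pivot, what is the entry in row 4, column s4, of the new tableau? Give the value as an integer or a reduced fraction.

Pivot element is row 1, column x1: 3.
Normalize row 1: new (row 1, s4) = 0/3 = 0.
row 4 ← row 4 − 6·(new row 1): 1 − 6·0 = 1.

1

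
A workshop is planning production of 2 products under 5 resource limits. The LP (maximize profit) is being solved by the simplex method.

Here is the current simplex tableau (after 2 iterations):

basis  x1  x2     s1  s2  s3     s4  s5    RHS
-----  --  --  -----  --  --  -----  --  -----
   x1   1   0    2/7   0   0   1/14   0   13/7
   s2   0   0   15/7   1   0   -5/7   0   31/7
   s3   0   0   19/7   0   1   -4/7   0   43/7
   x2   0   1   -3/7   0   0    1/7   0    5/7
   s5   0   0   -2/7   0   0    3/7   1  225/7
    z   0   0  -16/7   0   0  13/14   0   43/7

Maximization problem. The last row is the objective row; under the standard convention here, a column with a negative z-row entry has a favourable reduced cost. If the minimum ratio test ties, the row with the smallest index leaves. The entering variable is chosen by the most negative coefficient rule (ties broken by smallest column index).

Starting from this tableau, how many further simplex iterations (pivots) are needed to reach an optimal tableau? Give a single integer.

1

pivot: s1 in, s2 out → z = 163/15
No improving column remains; optimal.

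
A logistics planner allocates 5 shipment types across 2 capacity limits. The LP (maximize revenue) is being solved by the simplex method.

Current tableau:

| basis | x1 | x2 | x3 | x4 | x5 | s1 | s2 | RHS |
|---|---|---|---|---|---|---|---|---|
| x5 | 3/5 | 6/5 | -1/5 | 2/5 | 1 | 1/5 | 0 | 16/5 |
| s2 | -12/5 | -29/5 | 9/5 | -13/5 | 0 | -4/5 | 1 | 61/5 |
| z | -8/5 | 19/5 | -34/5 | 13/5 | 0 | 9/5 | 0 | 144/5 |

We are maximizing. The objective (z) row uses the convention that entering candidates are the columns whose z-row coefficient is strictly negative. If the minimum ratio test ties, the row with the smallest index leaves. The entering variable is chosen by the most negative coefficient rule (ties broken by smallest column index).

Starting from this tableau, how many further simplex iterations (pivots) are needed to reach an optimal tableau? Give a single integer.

3

pivot: x3 in, s2 out → z = 674/9
pivot: x2 in, x5 out → z = 1117/5
pivot: x4 in, x2 out → z = 371
No improving column remains; optimal.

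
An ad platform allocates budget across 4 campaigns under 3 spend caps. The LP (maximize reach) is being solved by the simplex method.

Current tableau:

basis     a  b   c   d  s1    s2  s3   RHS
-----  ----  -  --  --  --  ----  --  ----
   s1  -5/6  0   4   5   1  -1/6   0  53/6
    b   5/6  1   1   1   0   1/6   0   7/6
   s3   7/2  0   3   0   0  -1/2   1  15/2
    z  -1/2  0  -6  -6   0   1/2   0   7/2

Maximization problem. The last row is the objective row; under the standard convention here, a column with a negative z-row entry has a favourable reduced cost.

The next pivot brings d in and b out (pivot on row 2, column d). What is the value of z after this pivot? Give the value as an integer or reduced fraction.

Minimum ratio for d: (7/6)/1 = 7/6.
z changes by −(z-row coeff of d)·ratio = −(-6)·(7/6) = 7.
New z = 7/2 + 7 = 21/2.

21/2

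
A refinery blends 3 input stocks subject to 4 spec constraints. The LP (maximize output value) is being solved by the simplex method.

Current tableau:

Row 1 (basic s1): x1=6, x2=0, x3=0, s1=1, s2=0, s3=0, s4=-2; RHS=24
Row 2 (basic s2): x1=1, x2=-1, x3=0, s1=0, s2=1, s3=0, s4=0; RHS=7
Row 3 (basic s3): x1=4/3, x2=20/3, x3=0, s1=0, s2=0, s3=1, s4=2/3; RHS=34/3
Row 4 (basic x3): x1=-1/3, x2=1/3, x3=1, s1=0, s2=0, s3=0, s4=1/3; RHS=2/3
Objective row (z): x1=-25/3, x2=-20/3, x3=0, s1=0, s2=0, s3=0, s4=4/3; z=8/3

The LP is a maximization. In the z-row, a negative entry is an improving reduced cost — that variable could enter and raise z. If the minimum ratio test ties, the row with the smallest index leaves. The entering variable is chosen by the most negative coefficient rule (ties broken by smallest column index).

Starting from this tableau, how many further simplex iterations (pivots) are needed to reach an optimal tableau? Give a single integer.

3

pivot: x1 in, s1 out → z = 36
pivot: x2 in, s3 out → z = 42
pivot: s4 in, x2 out → z = 219/5
No improving column remains; optimal.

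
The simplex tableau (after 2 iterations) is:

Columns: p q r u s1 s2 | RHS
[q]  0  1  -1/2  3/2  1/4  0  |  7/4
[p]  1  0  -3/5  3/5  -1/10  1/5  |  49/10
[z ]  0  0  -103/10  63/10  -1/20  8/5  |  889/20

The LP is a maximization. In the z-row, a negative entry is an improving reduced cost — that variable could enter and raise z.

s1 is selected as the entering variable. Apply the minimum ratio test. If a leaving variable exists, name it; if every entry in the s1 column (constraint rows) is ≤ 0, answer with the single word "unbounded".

Ratios: row 1 (q): (7/4)/(1/4) = 7; row 2 (p): entry -1/10 ≤ 0, skip.
Minimum ratio is in the q row, so q leaves.

q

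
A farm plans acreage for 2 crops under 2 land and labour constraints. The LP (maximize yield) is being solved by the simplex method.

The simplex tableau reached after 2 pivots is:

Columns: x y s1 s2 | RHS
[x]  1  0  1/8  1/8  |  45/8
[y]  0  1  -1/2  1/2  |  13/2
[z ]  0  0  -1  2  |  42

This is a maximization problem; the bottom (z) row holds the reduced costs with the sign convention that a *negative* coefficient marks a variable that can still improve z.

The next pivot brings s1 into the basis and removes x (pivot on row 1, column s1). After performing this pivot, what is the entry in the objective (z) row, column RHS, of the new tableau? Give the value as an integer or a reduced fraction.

Pivot element is row 1, column s1: 1/8.
Normalize row 1: new (row 1, RHS) = (45/8)/(1/8) = 45.
z-row ← z-row − (-1)·(new row 1): 42 − (-1)·45 = 87.

87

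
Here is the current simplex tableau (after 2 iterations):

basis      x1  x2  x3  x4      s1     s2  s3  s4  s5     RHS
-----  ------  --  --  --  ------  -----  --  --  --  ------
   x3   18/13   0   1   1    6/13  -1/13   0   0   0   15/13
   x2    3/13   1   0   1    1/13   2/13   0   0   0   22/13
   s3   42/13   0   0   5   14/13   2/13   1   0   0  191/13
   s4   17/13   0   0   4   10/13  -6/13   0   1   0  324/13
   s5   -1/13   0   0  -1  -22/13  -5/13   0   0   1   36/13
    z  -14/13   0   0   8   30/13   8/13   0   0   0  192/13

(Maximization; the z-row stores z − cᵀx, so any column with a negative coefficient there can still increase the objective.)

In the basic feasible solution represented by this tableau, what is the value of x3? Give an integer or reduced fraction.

15/13

x3 is basic (row 1); its value is the RHS of that row: 15/13.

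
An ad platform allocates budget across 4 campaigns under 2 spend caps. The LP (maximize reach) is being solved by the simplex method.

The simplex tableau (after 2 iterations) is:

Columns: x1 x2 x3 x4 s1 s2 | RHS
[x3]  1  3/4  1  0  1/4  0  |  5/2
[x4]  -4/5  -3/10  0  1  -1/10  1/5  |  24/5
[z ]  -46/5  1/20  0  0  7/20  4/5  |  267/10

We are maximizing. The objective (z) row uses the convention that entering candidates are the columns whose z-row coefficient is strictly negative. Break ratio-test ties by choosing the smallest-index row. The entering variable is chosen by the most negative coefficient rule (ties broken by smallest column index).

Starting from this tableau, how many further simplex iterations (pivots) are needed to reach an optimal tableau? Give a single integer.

1

pivot: x1 in, x3 out → z = 497/10
No improving column remains; optimal.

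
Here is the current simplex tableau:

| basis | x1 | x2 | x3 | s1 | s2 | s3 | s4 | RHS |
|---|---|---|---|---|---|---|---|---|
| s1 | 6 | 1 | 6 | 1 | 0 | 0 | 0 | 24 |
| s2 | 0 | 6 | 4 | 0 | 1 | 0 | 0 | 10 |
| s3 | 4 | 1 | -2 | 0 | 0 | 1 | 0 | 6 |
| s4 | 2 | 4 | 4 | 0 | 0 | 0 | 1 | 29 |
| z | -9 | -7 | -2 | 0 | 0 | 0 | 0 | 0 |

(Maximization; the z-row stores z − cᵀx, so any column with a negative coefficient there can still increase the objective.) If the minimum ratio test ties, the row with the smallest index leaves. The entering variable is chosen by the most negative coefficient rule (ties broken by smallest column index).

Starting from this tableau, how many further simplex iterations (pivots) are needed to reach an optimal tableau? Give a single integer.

3

pivot: x1 in, s3 out → z = 27/2
pivot: x3 in, s1 out → z = 73/3
pivot: x2 in, s2 out → z = 379/14
No improving column remains; optimal.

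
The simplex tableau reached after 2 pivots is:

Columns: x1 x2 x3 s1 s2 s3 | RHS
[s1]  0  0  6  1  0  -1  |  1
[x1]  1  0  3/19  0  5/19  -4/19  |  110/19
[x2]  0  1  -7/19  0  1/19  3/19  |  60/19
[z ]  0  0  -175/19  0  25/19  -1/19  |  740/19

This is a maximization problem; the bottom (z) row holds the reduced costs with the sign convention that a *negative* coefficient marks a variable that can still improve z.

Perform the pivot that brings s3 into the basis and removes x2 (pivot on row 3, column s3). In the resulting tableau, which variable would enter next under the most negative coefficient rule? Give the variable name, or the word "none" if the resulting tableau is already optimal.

x3

Pivot element 3/19. New z-row = old z-row − (-1/19)·(row 3/(3/19)).
Updated z-row coefficients: x1: 0, x2: 1/3, x3: -28/3, s1: 0, s2: 4/3, s3: 0.
The most negative is -28/3 in column x3, so x3 would enter next.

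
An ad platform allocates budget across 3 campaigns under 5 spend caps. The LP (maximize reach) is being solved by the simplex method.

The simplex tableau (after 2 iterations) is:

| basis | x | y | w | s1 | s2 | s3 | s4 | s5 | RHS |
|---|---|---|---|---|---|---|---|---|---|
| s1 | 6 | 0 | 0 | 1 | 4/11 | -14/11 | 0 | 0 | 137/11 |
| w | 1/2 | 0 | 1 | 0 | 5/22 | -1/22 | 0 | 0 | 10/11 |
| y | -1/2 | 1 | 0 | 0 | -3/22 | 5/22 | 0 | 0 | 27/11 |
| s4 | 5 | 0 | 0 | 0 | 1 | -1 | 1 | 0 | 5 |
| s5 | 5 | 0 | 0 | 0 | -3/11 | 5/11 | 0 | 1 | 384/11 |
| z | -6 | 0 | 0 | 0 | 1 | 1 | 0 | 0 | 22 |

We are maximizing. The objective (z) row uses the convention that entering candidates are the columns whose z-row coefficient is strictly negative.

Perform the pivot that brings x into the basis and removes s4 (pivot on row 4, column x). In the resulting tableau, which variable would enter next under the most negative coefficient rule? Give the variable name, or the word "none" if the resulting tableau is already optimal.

Pivot element 5. New z-row = old z-row − (-6)·(row 4/5).
Updated z-row coefficients: x: 0, y: 0, w: 0, s1: 0, s2: 11/5, s3: -1/5, s4: 6/5, s5: 0.
The most negative is -1/5 in column s3, so s3 would enter next.

s3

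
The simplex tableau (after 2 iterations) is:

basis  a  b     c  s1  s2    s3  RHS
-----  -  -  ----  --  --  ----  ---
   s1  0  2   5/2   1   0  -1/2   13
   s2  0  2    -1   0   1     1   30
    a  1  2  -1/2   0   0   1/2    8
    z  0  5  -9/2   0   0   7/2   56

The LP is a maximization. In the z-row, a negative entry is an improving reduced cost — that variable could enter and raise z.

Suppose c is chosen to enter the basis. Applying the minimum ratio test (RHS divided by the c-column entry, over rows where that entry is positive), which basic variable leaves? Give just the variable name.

Ratios: row 1 (s1): 13/(5/2) = 26/5; row 2 (s2): entry -1 ≤ 0, skip; row 3 (a): entry -1/2 ≤ 0, skip.
Minimum ratio 26/5 is in the s1 row, so s1 leaves.

s1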